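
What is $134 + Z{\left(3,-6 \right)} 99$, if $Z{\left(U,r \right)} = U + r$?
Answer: $-163$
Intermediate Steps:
$134 + Z{\left(3,-6 \right)} 99 = 134 + \left(3 - 6\right) 99 = 134 - 297 = -163$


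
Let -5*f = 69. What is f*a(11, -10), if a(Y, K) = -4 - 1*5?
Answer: 621/5 ≈ 124.20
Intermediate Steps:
a(Y, K) = -9 (a(Y, K) = -4 - 5 = -9)
f = -69/5 (f = -1/5*69 = -69/5 ≈ -13.800)
f*a(11, -10) = -69/5*(-9) = 621/5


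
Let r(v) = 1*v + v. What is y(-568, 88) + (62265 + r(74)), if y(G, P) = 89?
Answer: 62502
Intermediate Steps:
r(v) = 2*v (r(v) = v + v = 2*v)
y(-568, 88) + (62265 + r(74)) = 89 + (62265 + 2*74) = 89 + (62265 + 148) = 89 + 62413 = 62502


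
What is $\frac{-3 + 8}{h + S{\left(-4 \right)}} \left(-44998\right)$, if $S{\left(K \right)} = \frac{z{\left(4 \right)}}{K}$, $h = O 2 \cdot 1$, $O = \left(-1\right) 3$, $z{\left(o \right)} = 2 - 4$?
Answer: $\frac{449980}{11} \approx 40907.0$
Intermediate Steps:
$z{\left(o \right)} = -2$ ($z{\left(o \right)} = 2 - 4 = -2$)
$O = -3$
$h = -6$ ($h = \left(-3\right) 2 \cdot 1 = \left(-6\right) 1 = -6$)
$S{\left(K \right)} = - \frac{2}{K}$
$\frac{-3 + 8}{h + S{\left(-4 \right)}} \left(-44998\right) = \frac{-3 + 8}{-6 - \frac{2}{-4}} \left(-44998\right) = \frac{5}{-6 - - \frac{1}{2}} \left(-44998\right) = \frac{5}{-6 + \frac{1}{2}} \left(-44998\right) = \frac{5}{- \frac{11}{2}} \left(-44998\right) = 5 \left(- \frac{2}{11}\right) \left(-44998\right) = \left(- \frac{10}{11}\right) \left(-44998\right) = \frac{449980}{11}$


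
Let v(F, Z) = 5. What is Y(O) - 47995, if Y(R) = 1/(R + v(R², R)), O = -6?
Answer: -47996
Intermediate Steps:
Y(R) = 1/(5 + R) (Y(R) = 1/(R + 5) = 1/(5 + R))
Y(O) - 47995 = 1/(5 - 6) - 47995 = 1/(-1) - 47995 = -1 - 47995 = -47996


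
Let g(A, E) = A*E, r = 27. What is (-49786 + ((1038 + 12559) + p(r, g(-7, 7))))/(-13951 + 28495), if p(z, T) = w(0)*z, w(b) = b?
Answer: -4021/1616 ≈ -2.4882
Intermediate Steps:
p(z, T) = 0 (p(z, T) = 0*z = 0)
(-49786 + ((1038 + 12559) + p(r, g(-7, 7))))/(-13951 + 28495) = (-49786 + ((1038 + 12559) + 0))/(-13951 + 28495) = (-49786 + (13597 + 0))/14544 = (-49786 + 13597)*(1/14544) = -36189*1/14544 = -4021/1616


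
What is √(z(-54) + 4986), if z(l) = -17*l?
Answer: 12*√41 ≈ 76.838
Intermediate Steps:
√(z(-54) + 4986) = √(-17*(-54) + 4986) = √(918 + 4986) = √5904 = 12*√41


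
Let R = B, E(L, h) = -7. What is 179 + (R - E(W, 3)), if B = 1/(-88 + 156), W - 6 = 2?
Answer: 12649/68 ≈ 186.01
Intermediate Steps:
W = 8 (W = 6 + 2 = 8)
B = 1/68 ≈ 0.014706
R = 1/68 ≈ 0.014706
179 + (R - E(W, 3)) = 179 + (1/68 - 1*(-7)) = 179 + (1/68 + 7) = 179 + 477/68 = 12649/68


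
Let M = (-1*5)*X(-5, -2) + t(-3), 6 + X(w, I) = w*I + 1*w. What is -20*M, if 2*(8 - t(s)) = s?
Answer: -290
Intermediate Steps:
t(s) = 8 - s/2
X(w, I) = -6 + w + I*w (X(w, I) = -6 + (w*I + 1*w) = -6 + (I*w + w) = -6 + (w + I*w) = -6 + w + I*w)
M = 29/2 (M = (-1*5)*(-6 - 5 - 2*(-5)) + (8 - ½*(-3)) = -5*(-6 - 5 + 10) + (8 + 3/2) = -5*(-1) + 19/2 = 5 + 19/2 = 29/2 ≈ 14.500)
-20*M = -20*29/2 = -290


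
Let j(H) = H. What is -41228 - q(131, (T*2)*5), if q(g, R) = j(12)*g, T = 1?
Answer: -42800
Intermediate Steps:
q(g, R) = 12*g
-41228 - q(131, (T*2)*5) = -41228 - 12*131 = -41228 - 1*1572 = -41228 - 1572 = -42800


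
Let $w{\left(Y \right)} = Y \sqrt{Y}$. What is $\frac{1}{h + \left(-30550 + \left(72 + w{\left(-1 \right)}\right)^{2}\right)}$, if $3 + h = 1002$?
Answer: $- \frac{1523}{37113760} + \frac{9 i}{37113760} \approx -4.1036 \cdot 10^{-5} + 2.425 \cdot 10^{-7} i$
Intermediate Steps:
$h = 999$ ($h = -3 + 1002 = 999$)
$w{\left(Y \right)} = Y^{\frac{3}{2}}$
$\frac{1}{h + \left(-30550 + \left(72 + w{\left(-1 \right)}\right)^{2}\right)} = \frac{1}{999 - \left(30550 - \left(72 + \left(-1\right)^{\frac{3}{2}}\right)^{2}\right)} = \frac{1}{999 - \left(30550 - \left(72 - i\right)^{2}\right)} = \frac{1}{-29551 + \left(72 - i\right)^{2}}$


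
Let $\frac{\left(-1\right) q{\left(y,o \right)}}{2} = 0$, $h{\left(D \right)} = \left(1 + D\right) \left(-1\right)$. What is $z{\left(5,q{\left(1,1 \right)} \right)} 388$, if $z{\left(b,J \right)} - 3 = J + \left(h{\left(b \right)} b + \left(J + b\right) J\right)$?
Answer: $-10476$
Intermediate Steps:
$h{\left(D \right)} = -1 - D$
$q{\left(y,o \right)} = 0$ ($q{\left(y,o \right)} = \left(-2\right) 0 = 0$)
$z{\left(b,J \right)} = 3 + J + J \left(J + b\right) + b \left(-1 - b\right)$ ($z{\left(b,J \right)} = 3 + \left(J + \left(\left(-1 - b\right) b + \left(J + b\right) J\right)\right) = 3 + \left(J + \left(b \left(-1 - b\right) + J \left(J + b\right)\right)\right) = 3 + \left(J + \left(J \left(J + b\right) + b \left(-1 - b\right)\right)\right) = 3 + \left(J + J \left(J + b\right) + b \left(-1 - b\right)\right) = 3 + J + J \left(J + b\right) + b \left(-1 - b\right)$)
$z{\left(5,q{\left(1,1 \right)} \right)} 388 = \left(3 + 0 + 0^{2} + 0 \cdot 5 - 5 \left(1 + 5\right)\right) 388 = \left(3 + 0 + 0 + 0 - 5 \cdot 6\right) 388 = \left(3 + 0 + 0 + 0 - 30\right) 388 = \left(-27\right) 388 = -10476$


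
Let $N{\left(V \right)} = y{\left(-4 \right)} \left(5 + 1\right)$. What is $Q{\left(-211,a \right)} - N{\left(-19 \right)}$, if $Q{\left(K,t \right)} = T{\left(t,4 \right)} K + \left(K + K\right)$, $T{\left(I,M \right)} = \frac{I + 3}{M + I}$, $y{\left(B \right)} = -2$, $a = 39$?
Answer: $- \frac{26492}{43} \approx -616.09$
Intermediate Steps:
$T{\left(I,M \right)} = \frac{3 + I}{I + M}$
$N{\left(V \right)} = -12$ ($N{\left(V \right)} = - 2 \left(5 + 1\right) = \left(-2\right) 6 = -12$)
$Q{\left(K,t \right)} = 2 K + \frac{K \left(3 + t\right)}{4 + t}$ ($Q{\left(K,t \right)} = \frac{3 + t}{t + 4} K + \left(K + K\right) = \frac{3 + t}{4 + t} K + 2 K = \frac{K \left(3 + t\right)}{4 + t} + 2 K = 2 K + \frac{K \left(3 + t\right)}{4 + t}$)
$Q{\left(-211,a \right)} - N{\left(-19 \right)} = - \frac{211 \left(11 + 3 \cdot 39\right)}{4 + 39} - -12 = - \frac{211 \left(11 + 117\right)}{43} + 12 = \left(-211\right) \frac{1}{43} \cdot 128 + 12 = - \frac{27008}{43} + 12 = - \frac{26492}{43}$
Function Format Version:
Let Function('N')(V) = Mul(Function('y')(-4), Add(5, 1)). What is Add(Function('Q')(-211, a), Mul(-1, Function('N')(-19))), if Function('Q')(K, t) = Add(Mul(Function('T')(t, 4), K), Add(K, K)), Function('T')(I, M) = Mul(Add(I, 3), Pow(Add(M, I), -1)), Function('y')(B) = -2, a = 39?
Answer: Rational(-26492, 43) ≈ -616.09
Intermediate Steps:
Function('T')(I, M) = Mul(Pow(Add(I, M), -1), Add(3, I)) (Function('T')(I, M) = Mul(Add(3, I), Pow(Add(I, M), -1)) = Mul(Pow(Add(I, M), -1), Add(3, I)))
Function('N')(V) = -12 (Function('N')(V) = Mul(-2, Add(5, 1)) = Mul(-2, 6) = -12)
Function('Q')(K, t) = Add(Mul(2, K), Mul(K, Pow(Add(4, t), -1), Add(3, t))) (Function('Q')(K, t) = Add(Mul(Mul(Pow(Add(t, 4), -1), Add(3, t)), K), Add(K, K)) = Add(Mul(Mul(Pow(Add(4, t), -1), Add(3, t)), K), Mul(2, K)) = Add(Mul(K, Pow(Add(4, t), -1), Add(3, t)), Mul(2, K)) = Add(Mul(2, K), Mul(K, Pow(Add(4, t), -1), Add(3, t))))
Add(Function('Q')(-211, a), Mul(-1, Function('N')(-19))) = Add(Mul(-211, Pow(Add(4, 39), -1), Add(11, Mul(3, 39))), Mul(-1, -12)) = Add(Mul(-211, Pow(43, -1), Add(11, 117)), 12) = Add(Mul(-211, Rational(1, 43), 128), 12) = Add(Rational(-27008, 43), 12) = Rational(-26492, 43)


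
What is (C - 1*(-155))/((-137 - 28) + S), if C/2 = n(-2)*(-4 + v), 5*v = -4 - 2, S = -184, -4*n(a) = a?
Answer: -749/1745 ≈ -0.42923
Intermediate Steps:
n(a) = -a/4
v = -6/5 (v = (-4 - 2)/5 = (⅕)*(-6) = -6/5 ≈ -1.2000)
C = -26/5 (C = 2*((-¼*(-2))*(-4 - 6/5)) = 2*((½)*(-26/5)) = 2*(-13/5) = -26/5 ≈ -5.2000)
(C - 1*(-155))/((-137 - 28) + S) = (-26/5 - 1*(-155))/((-137 - 28) - 184) = (-26/5 + 155)/(-165 - 184) = (749/5)/(-349) = (749/5)*(-1/349) = -749/1745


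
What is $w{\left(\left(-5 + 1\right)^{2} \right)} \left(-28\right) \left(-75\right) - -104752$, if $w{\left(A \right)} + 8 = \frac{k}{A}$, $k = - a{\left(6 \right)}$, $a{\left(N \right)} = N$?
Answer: $\frac{174329}{2} \approx 87165.0$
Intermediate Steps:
$k = -6$ ($k = \left(-1\right) 6 = -6$)
$w{\left(A \right)} = -8 - \frac{6}{A}$
$w{\left(\left(-5 + 1\right)^{2} \right)} \left(-28\right) \left(-75\right) - -104752 = \left(-8 - \frac{6}{\left(-5 + 1\right)^{2}}\right) \left(-28\right) \left(-75\right) - -104752 = \left(-8 - \frac{6}{\left(-4\right)^{2}}\right) \left(-28\right) \left(-75\right) + 104752 = \left(-8 - \frac{6}{16}\right) \left(-28\right) \left(-75\right) + 104752 = \left(-8 - \frac{3}{8}\right) \left(-28\right) \left(-75\right) + 104752 = \left(- \frac{67}{8}\right) \left(-28\right) \left(-75\right) + 104752 = \frac{469}{2} \left(-75\right) + 104752 = - \frac{35175}{2} + 104752 = \frac{174329}{2}$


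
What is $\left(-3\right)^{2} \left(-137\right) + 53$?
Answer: $-1180$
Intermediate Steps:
$\left(-3\right)^{2} \left(-137\right) + 53 = 9 \left(-137\right) + 53 = -1233 + 53 = -1180$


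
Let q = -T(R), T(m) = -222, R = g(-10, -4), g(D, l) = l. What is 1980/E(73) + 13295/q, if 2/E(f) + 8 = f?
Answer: 14298995/222 ≈ 64410.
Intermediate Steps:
R = -4
E(f) = 2/(-8 + f)
q = 222 (q = -1*(-222) = 222)
1980/E(73) + 13295/q = 1980/((2/(-8 + 73))) + 13295/222 = 1980/((2/65)) + 13295*(1/222) = 1980/((2*(1/65))) + 13295/222 = 1980/(2/65) + 13295/222 = 1980*(65/2) + 13295/222 = 64350 + 13295/222 = 14298995/222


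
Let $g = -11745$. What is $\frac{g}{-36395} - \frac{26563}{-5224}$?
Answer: $\frac{7090457}{1311224} \approx 5.4075$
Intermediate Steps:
$\frac{g}{-36395} - \frac{26563}{-5224} = - \frac{11745}{-36395} - \frac{26563}{-5224} = \left(-11745\right) \left(- \frac{1}{36395}\right) - - \frac{26563}{5224} = \frac{81}{251} + \frac{26563}{5224} = \frac{7090457}{1311224}$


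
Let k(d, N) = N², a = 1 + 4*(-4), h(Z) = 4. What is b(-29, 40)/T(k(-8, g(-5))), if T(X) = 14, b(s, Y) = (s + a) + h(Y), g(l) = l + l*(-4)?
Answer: -20/7 ≈ -2.8571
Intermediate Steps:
g(l) = -3*l (g(l) = l - 4*l = -3*l)
a = -15 (a = 1 - 16 = -15)
b(s, Y) = -11 + s (b(s, Y) = (s - 15) + 4 = (-15 + s) + 4 = -11 + s)
b(-29, 40)/T(k(-8, g(-5))) = (-11 - 29)/14 = -40*1/14 = -20/7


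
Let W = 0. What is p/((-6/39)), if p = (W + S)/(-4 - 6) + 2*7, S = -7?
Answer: -1911/20 ≈ -95.550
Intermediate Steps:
p = 147/10 (p = (0 - 7)/(-4 - 6) + 2*7 = -7/(-10) + 14 = -7*(-⅒) + 14 = 7/10 + 14 = 147/10 ≈ 14.700)
p/((-6/39)) = 147/(10*((-6/39))) = 147/(10*(((1/39)*(-6)))) = 147/(10*(-2/13)) = (147/10)*(-13/2) = -1911/20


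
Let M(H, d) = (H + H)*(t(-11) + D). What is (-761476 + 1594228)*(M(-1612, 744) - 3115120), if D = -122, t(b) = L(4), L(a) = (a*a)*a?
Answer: -2438404448256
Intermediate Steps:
L(a) = a³ (L(a) = a²*a = a³)
t(b) = 64 (t(b) = 4³ = 64)
M(H, d) = -116*H (M(H, d) = (H + H)*(64 - 122) = (2*H)*(-58) = -116*H)
(-761476 + 1594228)*(M(-1612, 744) - 3115120) = (-761476 + 1594228)*(-116*(-1612) - 3115120) = 832752*(186992 - 3115120) = 832752*(-2928128) = -2438404448256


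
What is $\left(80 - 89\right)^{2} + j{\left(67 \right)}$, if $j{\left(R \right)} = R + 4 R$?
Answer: $416$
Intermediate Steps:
$j{\left(R \right)} = 5 R$
$\left(80 - 89\right)^{2} + j{\left(67 \right)} = \left(80 - 89\right)^{2} + 5 \cdot 67 = \left(-9\right)^{2} + 335 = 81 + 335 = 416$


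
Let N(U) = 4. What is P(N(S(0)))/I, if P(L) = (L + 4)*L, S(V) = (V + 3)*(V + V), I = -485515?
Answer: -32/485515 ≈ -6.5909e-5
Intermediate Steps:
S(V) = 2*V*(3 + V) (S(V) = (3 + V)*(2*V) = 2*V*(3 + V))
P(L) = L*(4 + L) (P(L) = (4 + L)*L = L*(4 + L))
P(N(S(0)))/I = (4*(4 + 4))/(-485515) = (4*8)*(-1/485515) = 32*(-1/485515) = -32/485515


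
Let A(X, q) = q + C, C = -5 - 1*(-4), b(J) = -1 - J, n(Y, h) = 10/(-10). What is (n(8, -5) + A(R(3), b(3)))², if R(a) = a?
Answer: 36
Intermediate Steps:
n(Y, h) = -1 (n(Y, h) = 10*(-⅒) = -1)
C = -1 (C = -5 + 4 = -1)
A(X, q) = -1 + q (A(X, q) = q - 1 = -1 + q)
(n(8, -5) + A(R(3), b(3)))² = (-1 + (-1 + (-1 - 1*3)))² = (-1 + (-1 + (-1 - 3)))² = (-1 + (-1 - 4))² = (-1 - 5)² = (-6)² = 36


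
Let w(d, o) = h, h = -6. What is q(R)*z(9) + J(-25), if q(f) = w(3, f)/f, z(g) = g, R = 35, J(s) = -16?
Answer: -614/35 ≈ -17.543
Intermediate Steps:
w(d, o) = -6
q(f) = -6/f
q(R)*z(9) + J(-25) = -6/35*9 - 16 = -54/35 - 16 = -614/35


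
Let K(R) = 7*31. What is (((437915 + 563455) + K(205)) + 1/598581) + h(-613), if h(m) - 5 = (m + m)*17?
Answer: 587058315751/598581 ≈ 9.8075e+5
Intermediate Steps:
h(m) = 5 + 34*m (h(m) = 5 + (m + m)*17 = 5 + (2*m)*17 = 5 + 34*m)
K(R) = 217
(((437915 + 563455) + K(205)) + 1/598581) + h(-613) = (((437915 + 563455) + 217) + 1/598581) + (5 + 34*(-613)) = ((1001370 + 217) + 1/598581) + (5 - 20842) = (1001587 + 1/598581) - 20837 = 599530948048/598581 - 20837 = 587058315751/598581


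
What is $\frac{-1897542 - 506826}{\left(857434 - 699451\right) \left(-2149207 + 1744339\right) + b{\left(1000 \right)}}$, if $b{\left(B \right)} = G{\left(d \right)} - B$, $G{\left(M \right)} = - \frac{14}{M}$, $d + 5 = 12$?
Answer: $\frac{400728}{10660377041} \approx 3.759 \cdot 10^{-5}$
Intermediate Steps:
$d = 7$ ($d = -5 + 12 = 7$)
$b{\left(B \right)} = -2 - B$ ($b{\left(B \right)} = - \frac{14}{7} - B = \left(-14\right) \frac{1}{7} - B = -2 - B$)
$\frac{-1897542 - 506826}{\left(857434 - 699451\right) \left(-2149207 + 1744339\right) + b{\left(1000 \right)}} = \frac{-1897542 - 506826}{\left(857434 - 699451\right) \left(-2149207 + 1744339\right) - 1002} = - \frac{2404368}{157983 \left(-404868\right) - 1002} = - \frac{2404368}{-63962261244 - 1002} = - \frac{2404368}{-63962262246} = \left(-2404368\right) \left(- \frac{1}{63962262246}\right) = \frac{400728}{10660377041}$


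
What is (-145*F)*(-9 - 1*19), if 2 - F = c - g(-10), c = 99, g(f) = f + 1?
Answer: -430360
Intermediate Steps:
g(f) = 1 + f
F = -106 (F = 2 - (99 - (1 - 10)) = 2 - (99 - 1*(-9)) = 2 - (99 + 9) = 2 - 1*108 = 2 - 108 = -106)
(-145*F)*(-9 - 1*19) = (-145*(-106))*(-9 - 1*19) = 15370*(-9 - 19) = 15370*(-28) = -430360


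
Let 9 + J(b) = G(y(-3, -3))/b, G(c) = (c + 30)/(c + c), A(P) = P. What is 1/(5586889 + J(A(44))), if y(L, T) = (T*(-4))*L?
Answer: 528/2949872641 ≈ 1.7899e-7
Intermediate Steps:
y(L, T) = -4*L*T (y(L, T) = (-4*T)*L = -4*L*T)
G(c) = (30 + c)/(2*c) (G(c) = (30 + c)/((2*c)) = (30 + c)*(1/(2*c)) = (30 + c)/(2*c))
J(b) = -9 + 1/(12*b) (J(b) = -9 + ((30 - 4*(-3)*(-3))/(2*((-4*(-3)*(-3)))))/b = -9 + ((½)*(30 - 36)/(-36))/b = -9 + ((½)*(-1/36)*(-6))/b = -9 + 1/(12*b))
1/(5586889 + J(A(44))) = 1/(5586889 + (-9 + (1/12)/44)) = 1/(5586889 + (-9 + (1/12)*(1/44))) = 1/(5586889 + (-9 + 1/528)) = 1/(5586889 - 4751/528) = 1/(2949872641/528) = 528/2949872641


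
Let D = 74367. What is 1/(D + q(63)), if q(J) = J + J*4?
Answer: 1/74682 ≈ 1.3390e-5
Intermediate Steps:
q(J) = 5*J (q(J) = J + 4*J = 5*J)
1/(D + q(63)) = 1/(74367 + 5*63) = 1/(74367 + 315) = 1/74682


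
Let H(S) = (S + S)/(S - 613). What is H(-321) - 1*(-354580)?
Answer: 165589181/467 ≈ 3.5458e+5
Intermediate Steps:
H(S) = 2*S/(-613 + S) (H(S) = (2*S)/(-613 + S) = 2*S/(-613 + S))
H(-321) - 1*(-354580) = 2*(-321)/(-613 - 321) - 1*(-354580) = 2*(-321)/(-934) + 354580 = 2*(-321)*(-1/934) + 354580 = 321/467 + 354580 = 165589181/467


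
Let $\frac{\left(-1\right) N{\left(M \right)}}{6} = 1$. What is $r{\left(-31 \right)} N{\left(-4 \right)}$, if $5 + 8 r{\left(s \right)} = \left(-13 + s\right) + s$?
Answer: $60$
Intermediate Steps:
$r{\left(s \right)} = - \frac{9}{4} + \frac{s}{4}$ ($r{\left(s \right)} = - \frac{5}{8} + \frac{\left(-13 + s\right) + s}{8} = - \frac{5}{8} + \frac{-13 + 2 s}{8} = - \frac{5}{8} + \left(- \frac{13}{8} + \frac{s}{4}\right) = - \frac{9}{4} + \frac{s}{4}$)
$N{\left(M \right)} = -6$ ($N{\left(M \right)} = \left(-6\right) 1 = -6$)
$r{\left(-31 \right)} N{\left(-4 \right)} = \left(- \frac{9}{4} + \frac{1}{4} \left(-31\right)\right) \left(-6\right) = \left(- \frac{9}{4} - \frac{31}{4}\right) \left(-6\right) = \left(-10\right) \left(-6\right) = 60$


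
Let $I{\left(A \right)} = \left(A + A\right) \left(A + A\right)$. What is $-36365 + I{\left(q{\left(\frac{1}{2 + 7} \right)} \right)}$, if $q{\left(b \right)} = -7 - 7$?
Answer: $-35581$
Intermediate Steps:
$q{\left(b \right)} = -14$
$I{\left(A \right)} = 4 A^{2}$ ($I{\left(A \right)} = 2 A 2 A = 4 A^{2}$)
$-36365 + I{\left(q{\left(\frac{1}{2 + 7} \right)} \right)} = -36365 + 4 \left(-14\right)^{2} = -36365 + 4 \cdot 196 = -36365 + 784 = -35581$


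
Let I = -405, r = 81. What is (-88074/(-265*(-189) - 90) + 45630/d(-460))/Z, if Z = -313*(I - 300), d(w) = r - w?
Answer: 82726808/221051531525 ≈ 0.00037424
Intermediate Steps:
d(w) = 81 - w
Z = 220665 (Z = -313*(-405 - 300) = -313*(-705) = 220665)
(-88074/(-265*(-189) - 90) + 45630/d(-460))/Z = (-88074/(-265*(-189) - 90) + 45630/(81 - 1*(-460)))/220665 = (-88074/(50085 - 90) + 45630/(81 + 460))*(1/220665) = (-88074/49995 + 45630/541)*(1/220665) = (-88074*1/49995 + 45630*(1/541))*(1/220665) = (-9786/5555 + 45630/541)*(1/220665) = (248180424/3005255)*(1/220665) = 82726808/221051531525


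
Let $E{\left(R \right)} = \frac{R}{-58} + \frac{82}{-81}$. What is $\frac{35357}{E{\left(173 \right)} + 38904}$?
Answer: $\frac{166107186}{182752223} \approx 0.90892$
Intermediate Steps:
$E{\left(R \right)} = - \frac{82}{81} - \frac{R}{58}$ ($E{\left(R \right)} = R \left(- \frac{1}{58}\right) + 82 \left(- \frac{1}{81}\right) = - \frac{R}{58} - \frac{82}{81} = - \frac{82}{81} - \frac{R}{58}$)
$\frac{35357}{E{\left(173 \right)} + 38904} = \frac{35357}{\left(- \frac{82}{81} - \frac{173}{58}\right) + 38904} = \frac{35357}{- \frac{18769}{4698} + 38904} = \frac{35357}{\frac{182752223}{4698}} = 35357 \cdot \frac{4698}{182752223} = \frac{166107186}{182752223}$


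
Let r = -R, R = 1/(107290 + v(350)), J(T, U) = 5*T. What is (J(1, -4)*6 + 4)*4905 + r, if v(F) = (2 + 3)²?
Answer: 17896922549/107315 ≈ 1.6677e+5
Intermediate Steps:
v(F) = 25 (v(F) = 5² = 25)
R = 1/107315 (R = 1/(107290 + 25) = 1/107315 ≈ 9.3184e-6)
r = -1/107315 (r = -1*1/107315 = -1/107315 ≈ -9.3184e-6)
(J(1, -4)*6 + 4)*4905 + r = ((5*1)*6 + 4)*4905 - 1/107315 = (5*6 + 4)*4905 - 1/107315 = (30 + 4)*4905 - 1/107315 = 34*4905 - 1/107315 = 166770 - 1/107315 = 17896922549/107315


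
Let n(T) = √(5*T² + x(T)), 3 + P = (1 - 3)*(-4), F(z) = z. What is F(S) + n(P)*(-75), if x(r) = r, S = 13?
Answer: 13 - 75*√130 ≈ -842.13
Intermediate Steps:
P = 5 (P = -3 + (1 - 3)*(-4) = -3 - 2*(-4) = -3 + 8 = 5)
n(T) = √(T + 5*T²) (n(T) = √(5*T² + T) = √(T + 5*T²))
F(S) + n(P)*(-75) = 13 + √(5*(1 + 5*5))*(-75) = 13 + √(5*(1 + 25))*(-75) = 13 + √(5*26)*(-75) = 13 + √130*(-75) = 13 - 75*√130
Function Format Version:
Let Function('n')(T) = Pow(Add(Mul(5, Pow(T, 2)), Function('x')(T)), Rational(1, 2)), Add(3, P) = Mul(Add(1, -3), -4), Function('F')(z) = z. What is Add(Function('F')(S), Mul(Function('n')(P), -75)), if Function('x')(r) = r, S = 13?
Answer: Add(13, Mul(-75, Pow(130, Rational(1, 2)))) ≈ -842.13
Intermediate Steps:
P = 5 (P = Add(-3, Mul(Add(1, -3), -4)) = Add(-3, Mul(-2, -4)) = Add(-3, 8) = 5)
Function('n')(T) = Pow(Add(T, Mul(5, Pow(T, 2))), Rational(1, 2)) (Function('n')(T) = Pow(Add(Mul(5, Pow(T, 2)), T), Rational(1, 2)) = Pow(Add(T, Mul(5, Pow(T, 2))), Rational(1, 2)))
Add(Function('F')(S), Mul(Function('n')(P), -75)) = Add(13, Mul(Pow(Mul(5, Add(1, Mul(5, 5))), Rational(1, 2)), -75)) = Add(13, Mul(Pow(Mul(5, Add(1, 25)), Rational(1, 2)), -75)) = Add(13, Mul(Pow(Mul(5, 26), Rational(1, 2)), -75)) = Add(13, Mul(Pow(130, Rational(1, 2)), -75)) = Add(13, Mul(-75, Pow(130, Rational(1, 2))))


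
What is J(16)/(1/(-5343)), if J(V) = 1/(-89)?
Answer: 5343/89 ≈ 60.034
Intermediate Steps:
J(V) = -1/89
J(16)/(1/(-5343)) = -1/(89*(1/(-5343))) = -1/(89*(-1/5343)) = -1/89*(-5343) = 5343/89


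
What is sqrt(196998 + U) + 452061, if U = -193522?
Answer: 452061 + 2*sqrt(869) ≈ 4.5212e+5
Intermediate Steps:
sqrt(196998 + U) + 452061 = sqrt(196998 - 193522) + 452061 = sqrt(3476) + 452061 = 2*sqrt(869) + 452061 = 452061 + 2*sqrt(869)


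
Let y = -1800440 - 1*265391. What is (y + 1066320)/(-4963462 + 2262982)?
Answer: 999511/2700480 ≈ 0.37012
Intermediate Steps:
y = -2065831 (y = -1800440 - 265391 = -2065831)
(y + 1066320)/(-4963462 + 2262982) = (-2065831 + 1066320)/(-4963462 + 2262982) = -999511/(-2700480) = -999511*(-1/2700480) = 999511/2700480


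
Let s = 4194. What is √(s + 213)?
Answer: √4407 ≈ 66.385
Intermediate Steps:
√(s + 213) = √(4194 + 213) = √4407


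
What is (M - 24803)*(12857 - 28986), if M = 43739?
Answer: -305418744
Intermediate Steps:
(M - 24803)*(12857 - 28986) = (43739 - 24803)*(12857 - 28986) = 18936*(-16129) = -305418744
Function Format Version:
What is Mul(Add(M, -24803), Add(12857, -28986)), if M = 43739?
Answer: -305418744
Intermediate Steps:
Mul(Add(M, -24803), Add(12857, -28986)) = Mul(Add(43739, -24803), Add(12857, -28986)) = Mul(18936, -16129) = -305418744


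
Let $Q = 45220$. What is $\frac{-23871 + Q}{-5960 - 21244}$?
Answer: $- \frac{21349}{27204} \approx -0.78477$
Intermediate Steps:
$\frac{-23871 + Q}{-5960 - 21244} = \frac{-23871 + 45220}{-5960 - 21244} = \frac{21349}{-27204} = 21349 \left(- \frac{1}{27204}\right) = - \frac{21349}{27204}$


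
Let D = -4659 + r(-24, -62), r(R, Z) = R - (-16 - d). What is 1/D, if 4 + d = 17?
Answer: -1/4654 ≈ -0.00021487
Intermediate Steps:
d = 13 (d = -4 + 17 = 13)
r(R, Z) = 29 + R (r(R, Z) = R - (-16 - 1*13) = R - (-16 - 13) = R - 1*(-29) = R + 29 = 29 + R)
D = -4654 (D = -4659 + (29 - 24) = -4659 + 5 = -4654)
1/D = 1/(-4654) = -1/4654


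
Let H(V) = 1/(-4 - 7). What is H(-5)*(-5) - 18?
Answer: -193/11 ≈ -17.545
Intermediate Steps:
H(V) = -1/11 (H(V) = 1/(-11) = -1/11)
H(-5)*(-5) - 18 = -1/11*(-5) - 18 = 5/11 - 18 = -193/11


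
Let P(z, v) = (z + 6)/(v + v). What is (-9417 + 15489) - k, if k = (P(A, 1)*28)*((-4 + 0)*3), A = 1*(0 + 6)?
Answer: 8088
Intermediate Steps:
A = 6 (A = 1*6 = 6)
P(z, v) = (6 + z)/(2*v) (P(z, v) = (6 + z)/((2*v)) = (6 + z)*(1/(2*v)) = (6 + z)/(2*v))
k = -2016 (k = (((½)*(6 + 6)/1)*28)*((-4 + 0)*3) = (((½)*1*12)*28)*(-4*3) = (6*28)*(-12) = 168*(-12) = -2016)
(-9417 + 15489) - k = (-9417 + 15489) - 1*(-2016) = 6072 + 2016 = 8088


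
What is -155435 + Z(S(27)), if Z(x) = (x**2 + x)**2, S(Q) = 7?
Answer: -152299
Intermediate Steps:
Z(x) = (x + x**2)**2
-155435 + Z(S(27)) = -155435 + 7**2*(1 + 7)**2 = -155435 + 49*8**2 = -155435 + 49*64 = -155435 + 3136 = -152299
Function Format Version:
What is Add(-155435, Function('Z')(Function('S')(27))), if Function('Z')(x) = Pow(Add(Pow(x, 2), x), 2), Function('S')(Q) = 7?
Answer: -152299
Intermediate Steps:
Function('Z')(x) = Pow(Add(x, Pow(x, 2)), 2)
Add(-155435, Function('Z')(Function('S')(27))) = Add(-155435, Mul(Pow(7, 2), Pow(Add(1, 7), 2))) = Add(-155435, Mul(49, Pow(8, 2))) = Add(-155435, Mul(49, 64)) = Add(-155435, 3136) = -152299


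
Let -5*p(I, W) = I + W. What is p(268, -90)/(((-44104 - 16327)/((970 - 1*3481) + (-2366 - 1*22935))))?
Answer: -55624/3395 ≈ -16.384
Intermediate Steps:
p(I, W) = -I/5 - W/5 (p(I, W) = -(I + W)/5 = -I/5 - W/5)
p(268, -90)/(((-44104 - 16327)/((970 - 1*3481) + (-2366 - 1*22935)))) = (-⅕*268 - ⅕*(-90))/(((-44104 - 16327)/((970 - 1*3481) + (-2366 - 1*22935)))) = (-268/5 + 18)/((-60431/((970 - 3481) + (-2366 - 22935)))) = -178/(5*((-60431/(-2511 - 25301)))) = -178/(5*((-60431/(-27812)))) = -178/(5*((-60431*(-1/27812)))) = -178/(5*60431/27812) = -178/5*27812/60431 = -55624/3395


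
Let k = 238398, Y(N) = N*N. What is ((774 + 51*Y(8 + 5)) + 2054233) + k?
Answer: 2302024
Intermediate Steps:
Y(N) = N**2
((774 + 51*Y(8 + 5)) + 2054233) + k = ((774 + 51*(8 + 5)**2) + 2054233) + 238398 = ((774 + 51*13**2) + 2054233) + 238398 = ((774 + 51*169) + 2054233) + 238398 = ((774 + 8619) + 2054233) + 238398 = (9393 + 2054233) + 238398 = 2063626 + 238398 = 2302024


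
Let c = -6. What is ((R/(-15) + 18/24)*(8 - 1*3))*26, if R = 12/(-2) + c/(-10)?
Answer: 1443/10 ≈ 144.30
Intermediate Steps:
R = -27/5 (R = 12/(-2) - 6/(-10) = 12*(-½) - 6*(-⅒) = -6 + ⅗ = -27/5 ≈ -5.4000)
((R/(-15) + 18/24)*(8 - 1*3))*26 = ((-27/5/(-15) + 18/24)*(8 - 1*3))*26 = ((-27/5*(-1/15) + 18*(1/24))*(8 - 3))*26 = ((9/25 + ¾)*5)*26 = ((111/100)*5)*26 = (111/20)*26 = 1443/10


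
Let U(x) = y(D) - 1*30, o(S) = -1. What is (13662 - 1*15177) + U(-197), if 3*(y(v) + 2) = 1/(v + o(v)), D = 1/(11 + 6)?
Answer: -74273/48 ≈ -1547.4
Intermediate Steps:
D = 1/17 ≈ 0.058824
y(v) = -2 + 1/(3*(-1 + v)) (y(v) = -2 + 1/(3*(v - 1)) = -2 + 1/(3*(-1 + v)))
U(x) = -1553/48 (U(x) = (7 - 6*1/17)/(3*(-1 + 1/17)) - 1*30 = (7 - 6/17)/(3*(-16/17)) - 30 = (1/3)*(-17/16)*(113/17) - 30 = -113/48 - 30 = -1553/48)
(13662 - 1*15177) + U(-197) = (13662 - 1*15177) - 1553/48 = (13662 - 15177) - 1553/48 = -1515 - 1553/48 = -74273/48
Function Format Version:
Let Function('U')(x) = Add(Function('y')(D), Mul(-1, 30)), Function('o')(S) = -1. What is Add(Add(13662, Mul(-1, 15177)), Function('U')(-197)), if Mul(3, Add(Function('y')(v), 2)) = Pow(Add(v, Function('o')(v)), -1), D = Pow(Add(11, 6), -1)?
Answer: Rational(-74273, 48) ≈ -1547.4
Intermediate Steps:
D = Rational(1, 17) (D = Pow(17, -1) = Rational(1, 17) ≈ 0.058824)
Function('y')(v) = Add(-2, Mul(Rational(1, 3), Pow(Add(-1, v), -1))) (Function('y')(v) = Add(-2, Mul(Rational(1, 3), Pow(Add(v, -1), -1))) = Add(-2, Mul(Rational(1, 3), Pow(Add(-1, v), -1))))
Function('U')(x) = Rational(-1553, 48) (Function('U')(x) = Add(Mul(Rational(1, 3), Pow(Add(-1, Rational(1, 17)), -1), Add(7, Mul(-6, Rational(1, 17)))), Mul(-1, 30)) = Add(Mul(Rational(1, 3), Pow(Rational(-16, 17), -1), Add(7, Rational(-6, 17))), -30) = Add(Mul(Rational(1, 3), Rational(-17, 16), Rational(113, 17)), -30) = Add(Rational(-113, 48), -30) = Rational(-1553, 48))
Add(Add(13662, Mul(-1, 15177)), Function('U')(-197)) = Add(Add(13662, Mul(-1, 15177)), Rational(-1553, 48)) = Add(Add(13662, -15177), Rational(-1553, 48)) = Add(-1515, Rational(-1553, 48)) = Rational(-74273, 48)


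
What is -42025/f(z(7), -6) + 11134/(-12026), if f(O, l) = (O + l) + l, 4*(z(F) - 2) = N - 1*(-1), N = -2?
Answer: 24647733/6013 ≈ 4099.1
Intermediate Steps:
z(F) = 7/4 (z(F) = 2 + (-2 - 1*(-1))/4 = 2 + (-2 + 1)/4 = 2 + (1/4)*(-1) = 2 - 1/4 = 7/4)
f(O, l) = O + 2*l
-42025/f(z(7), -6) + 11134/(-12026) = -42025/(7/4 + 2*(-6)) + 11134/(-12026) = -42025/(7/4 - 12) + 11134*(-1/12026) = -42025/(-41/4) - 5567/6013 = -42025*(-4/41) - 5567/6013 = 4100 - 5567/6013 = 24647733/6013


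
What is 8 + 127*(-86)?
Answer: -10914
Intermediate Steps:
8 + 127*(-86) = 8 - 10922 = -10914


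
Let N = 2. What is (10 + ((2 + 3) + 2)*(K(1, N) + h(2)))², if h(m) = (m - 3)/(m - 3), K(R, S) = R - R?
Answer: 289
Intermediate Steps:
K(R, S) = 0
h(m) = 1 (h(m) = (-3 + m)/(-3 + m) = 1)
(10 + ((2 + 3) + 2)*(K(1, N) + h(2)))² = (10 + ((2 + 3) + 2)*(0 + 1))² = (10 + (5 + 2)*1)² = (10 + 7*1)² = (10 + 7)² = 17² = 289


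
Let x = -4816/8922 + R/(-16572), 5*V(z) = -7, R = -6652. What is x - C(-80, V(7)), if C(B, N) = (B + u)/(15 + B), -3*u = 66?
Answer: -227934079/133480555 ≈ -1.7076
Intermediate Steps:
u = -22 (u = -1/3*66 = -22)
V(z) = -7/5 (V(z) = (1/5)*(-7) = -7/5)
C(B, N) = (-22 + B)/(15 + B) (C(B, N) = (B - 22)/(15 + B) = (-22 + B)/(15 + B))
x = -284189/2053547 (x = -4816/8922 - 6652/(-16572) = -4816*1/8922 - 6652*(-1/16572) = -2408/4461 + 1663/4143 = -284189/2053547 ≈ -0.13839)
x - C(-80, V(7)) = -284189/2053547 - (-22 - 80)/(15 - 80) = -284189/2053547 - (-102)/(-65) = -284189/2053547 - (-1)*(-102)/65 = -284189/2053547 - 1*102/65 = -284189/2053547 - 102/65 = -227934079/133480555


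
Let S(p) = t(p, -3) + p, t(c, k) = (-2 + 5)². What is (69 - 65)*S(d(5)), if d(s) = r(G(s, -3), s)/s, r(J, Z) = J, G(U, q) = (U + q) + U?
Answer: 208/5 ≈ 41.600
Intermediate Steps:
G(U, q) = q + 2*U
t(c, k) = 9 (t(c, k) = 3² = 9)
d(s) = (-3 + 2*s)/s
S(p) = 9 + p
(69 - 65)*S(d(5)) = (69 - 65)*(9 + (2 - 3/5)) = 4*(9 + (2 - 3*⅕)) = 4*(9 + (2 - ⅗)) = 4*(9 + 7/5) = 4*(52/5) = 208/5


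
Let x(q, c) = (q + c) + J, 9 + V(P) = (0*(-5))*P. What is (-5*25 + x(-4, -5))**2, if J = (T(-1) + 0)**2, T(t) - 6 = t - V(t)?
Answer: 3844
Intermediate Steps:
V(P) = -9 (V(P) = -9 + (0*(-5))*P = -9 + 0*P = -9 + 0 = -9)
T(t) = 15 + t (T(t) = 6 + (t - 1*(-9)) = 6 + (t + 9) = 6 + (9 + t) = 15 + t)
J = 196 (J = ((15 - 1) + 0)**2 = (14 + 0)**2 = 14**2 = 196)
x(q, c) = 196 + c + q (x(q, c) = (q + c) + 196 = (c + q) + 196 = 196 + c + q)
(-5*25 + x(-4, -5))**2 = (-5*25 + (196 - 5 - 4))**2 = (-125 + 187)**2 = 62**2 = 3844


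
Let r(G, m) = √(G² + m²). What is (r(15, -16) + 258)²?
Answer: (258 + √481)² ≈ 78362.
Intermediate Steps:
(r(15, -16) + 258)² = (√(15² + (-16)²) + 258)² = (√(225 + 256) + 258)² = (√481 + 258)² = (258 + √481)²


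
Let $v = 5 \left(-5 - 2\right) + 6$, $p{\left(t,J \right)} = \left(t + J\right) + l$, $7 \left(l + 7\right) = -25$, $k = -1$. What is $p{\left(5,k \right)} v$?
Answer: $\frac{1334}{7} \approx 190.57$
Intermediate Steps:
$l = - \frac{74}{7}$ ($l = -7 + \frac{1}{7} \left(-25\right) = -7 - \frac{25}{7} = - \frac{74}{7} \approx -10.571$)
$p{\left(t,J \right)} = - \frac{74}{7} + J + t$ ($p{\left(t,J \right)} = \left(t + J\right) - \frac{74}{7} = \left(J + t\right) - \frac{74}{7} = - \frac{74}{7} + J + t$)
$v = -29$ ($v = 5 \left(-5 - 2\right) + 6 = 5 \left(-7\right) + 6 = -35 + 6 = -29$)
$p{\left(5,k \right)} v = \left(- \frac{74}{7} - 1 + 5\right) \left(-29\right) = \left(- \frac{46}{7}\right) \left(-29\right) = \frac{1334}{7}$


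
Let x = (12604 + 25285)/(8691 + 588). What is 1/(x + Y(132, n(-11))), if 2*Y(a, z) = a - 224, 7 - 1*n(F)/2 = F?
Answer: -9279/388945 ≈ -0.023857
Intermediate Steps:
n(F) = 14 - 2*F
Y(a, z) = -112 + a/2 (Y(a, z) = (a - 224)/2 = (-224 + a)/2 = -112 + a/2)
x = 37889/9279 ≈ 4.0833
1/(x + Y(132, n(-11))) = 1/(37889/9279 + (-112 + (1/2)*132)) = 1/(37889/9279 + (-112 + 66)) = 1/(37889/9279 - 46) = 1/(-388945/9279) = -9279/388945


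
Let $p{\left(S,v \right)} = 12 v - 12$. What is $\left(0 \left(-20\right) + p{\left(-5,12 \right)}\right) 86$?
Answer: $11352$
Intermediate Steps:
$p{\left(S,v \right)} = -12 + 12 v$
$\left(0 \left(-20\right) + p{\left(-5,12 \right)}\right) 86 = \left(0 \left(-20\right) + \left(-12 + 12 \cdot 12\right)\right) 86 = \left(0 + \left(-12 + 144\right)\right) 86 = \left(0 + 132\right) 86 = 132 \cdot 86 = 11352$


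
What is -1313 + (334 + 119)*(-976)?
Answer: -443441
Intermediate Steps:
-1313 + (334 + 119)*(-976) = -1313 + 453*(-976) = -1313 - 442128 = -443441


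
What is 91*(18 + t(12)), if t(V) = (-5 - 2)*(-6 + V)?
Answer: -2184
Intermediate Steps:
t(V) = 42 - 7*V (t(V) = -7*(-6 + V) = 42 - 7*V)
91*(18 + t(12)) = 91*(18 + (42 - 7*12)) = 91*(18 + (42 - 84)) = 91*(18 - 42) = 91*(-24) = -2184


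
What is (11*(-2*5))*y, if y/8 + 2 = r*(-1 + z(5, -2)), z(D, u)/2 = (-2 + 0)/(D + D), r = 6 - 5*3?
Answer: -9328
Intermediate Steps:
r = -9 (r = 6 - 15 = -9)
z(D, u) = -2/D (z(D, u) = 2*((-2 + 0)/(D + D)) = 2*(-2*1/(2*D)) = 2*(-1/D) = -2/D)
y = 424/5 (y = -16 + 8*(-9*(-1 - 2/5)) = -16 + 8*(-9*(-1 - 2*⅕)) = -16 + 8*(-9*(-1 - ⅖)) = -16 + 8*(-9*(-7/5)) = -16 + 8*(63/5) = -16 + 504/5 = 424/5 ≈ 84.800)
(11*(-2*5))*y = (11*(-2*5))*(424/5) = (11*(-10))*(424/5) = -110*424/5 = -9328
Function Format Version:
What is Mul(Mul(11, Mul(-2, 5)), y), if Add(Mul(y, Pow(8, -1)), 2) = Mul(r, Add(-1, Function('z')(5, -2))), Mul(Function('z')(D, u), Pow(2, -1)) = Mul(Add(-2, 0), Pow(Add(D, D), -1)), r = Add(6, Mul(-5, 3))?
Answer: -9328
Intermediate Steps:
r = -9 (r = Add(6, -15) = -9)
Function('z')(D, u) = Mul(-2, Pow(D, -1)) (Function('z')(D, u) = Mul(2, Mul(Add(-2, 0), Pow(Add(D, D), -1))) = Mul(2, Mul(-2, Pow(Mul(2, D), -1))) = Mul(2, Mul(-2, Mul(Rational(1, 2), Pow(D, -1)))) = Mul(2, Mul(-1, Pow(D, -1))) = Mul(-2, Pow(D, -1)))
y = Rational(424, 5) (y = Add(-16, Mul(8, Mul(-9, Add(-1, Mul(-2, Pow(5, -1)))))) = Add(-16, Mul(8, Mul(-9, Add(-1, Mul(-2, Rational(1, 5)))))) = Add(-16, Mul(8, Mul(-9, Add(-1, Rational(-2, 5))))) = Add(-16, Mul(8, Mul(-9, Rational(-7, 5)))) = Add(-16, Mul(8, Rational(63, 5))) = Add(-16, Rational(504, 5)) = Rational(424, 5) ≈ 84.800)
Mul(Mul(11, Mul(-2, 5)), y) = Mul(Mul(11, Mul(-2, 5)), Rational(424, 5)) = Mul(Mul(11, -10), Rational(424, 5)) = Mul(-110, Rational(424, 5)) = -9328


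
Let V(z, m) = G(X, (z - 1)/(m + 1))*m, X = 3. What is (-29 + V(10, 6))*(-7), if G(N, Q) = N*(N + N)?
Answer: -553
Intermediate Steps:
G(N, Q) = 2*N**2 (G(N, Q) = N*(2*N) = 2*N**2)
V(z, m) = 18*m (V(z, m) = (2*3**2)*m = (2*9)*m = 18*m)
(-29 + V(10, 6))*(-7) = (-29 + 18*6)*(-7) = (-29 + 108)*(-7) = 79*(-7) = -553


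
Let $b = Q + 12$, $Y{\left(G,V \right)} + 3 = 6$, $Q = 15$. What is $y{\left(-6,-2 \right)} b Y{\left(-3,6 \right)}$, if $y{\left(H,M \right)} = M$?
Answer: $-162$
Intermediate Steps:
$Y{\left(G,V \right)} = 3$ ($Y{\left(G,V \right)} = -3 + 6 = 3$)
$b = 27$ ($b = 15 + 12 = 27$)
$y{\left(-6,-2 \right)} b Y{\left(-3,6 \right)} = \left(-2\right) 27 \cdot 3 = \left(-54\right) 3 = -162$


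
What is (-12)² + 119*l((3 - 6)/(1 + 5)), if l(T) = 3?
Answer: 501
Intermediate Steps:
(-12)² + 119*l((3 - 6)/(1 + 5)) = (-12)² + 119*3 = 144 + 357 = 501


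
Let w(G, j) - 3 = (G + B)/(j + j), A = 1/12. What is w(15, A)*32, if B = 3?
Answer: 3552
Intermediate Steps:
A = 1/12 ≈ 0.083333
w(G, j) = 3 + (3 + G)/(2*j) (w(G, j) = 3 + (G + 3)/(j + j) = 3 + (3 + G)/((2*j)) = 3 + (3 + G)*(1/(2*j)) = 3 + (3 + G)/(2*j))
w(15, A)*32 = ((3 + 15 + 6*(1/12))/(2*(1/12)))*32 = ((½)*12*(3 + 15 + ½))*32 = ((½)*12*(37/2))*32 = 111*32 = 3552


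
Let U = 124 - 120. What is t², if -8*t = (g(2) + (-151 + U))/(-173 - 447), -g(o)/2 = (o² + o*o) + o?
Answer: 27889/24601600 ≈ 0.0011336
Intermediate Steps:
U = 4
g(o) = -4*o² - 2*o (g(o) = -2*((o² + o*o) + o) = -2*((o² + o²) + o) = -2*(2*o² + o) = -2*(o + 2*o²) = -4*o² - 2*o)
t = -167/4960 (t = -(-2*2*(1 + 2*2) + (-151 + 4))/(8*(-173 - 447)) = -(-2*2*(1 + 4) - 147)/(8*(-620)) = -(-2*2*5 - 147)*(-1)/(8*620) = -(-20 - 147)*(-1)/(8*620) = -(-167)*(-1)/(8*620) = -⅛*167/620 = -167/4960 ≈ -0.033669)
t² = (-167/4960)² = 27889/24601600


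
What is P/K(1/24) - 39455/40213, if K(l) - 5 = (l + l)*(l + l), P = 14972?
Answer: 86669494129/28993573 ≈ 2989.3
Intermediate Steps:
K(l) = 5 + 4*l² (K(l) = 5 + (l + l)*(l + l) = 5 + (2*l)*(2*l) = 5 + 4*l²)
P/K(1/24) - 39455/40213 = 14972/(5 + 4*(1/24)²) - 39455/40213 = 14972/(5 + 4*(1/24)²) - 39455*1/40213 = 14972/(5 + 4*(1/576)) - 39455/40213 = 14972/(5 + 1/144) - 39455/40213 = 14972/(721/144) - 39455/40213 = 14972*(144/721) - 39455/40213 = 2155968/721 - 39455/40213 = 86669494129/28993573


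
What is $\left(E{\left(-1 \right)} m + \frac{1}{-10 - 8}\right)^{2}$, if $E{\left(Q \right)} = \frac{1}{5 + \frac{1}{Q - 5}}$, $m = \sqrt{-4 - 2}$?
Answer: $\frac{\left(29 - 108 i \sqrt{6}\right)^{2}}{272484} \approx -0.25375 - 0.05631 i$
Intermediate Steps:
$m = i \sqrt{6}$ ($m = \sqrt{-6} = i \sqrt{6} \approx 2.4495 i$)
$E{\left(Q \right)} = \frac{1}{5 + \frac{1}{-5 + Q}}$
$\left(E{\left(-1 \right)} m + \frac{1}{-10 - 8}\right)^{2} = \left(\frac{-5 - 1}{-24 + 5 \left(-1\right)} i \sqrt{6} + \frac{1}{-10 - 8}\right)^{2} = \left(\frac{1}{-24 - 5} \left(-6\right) i \sqrt{6} + \frac{1}{-18}\right)^{2} = \left(\frac{1}{-29} \left(-6\right) i \sqrt{6} - \frac{1}{18}\right)^{2} = \left(\left(- \frac{1}{29}\right) \left(-6\right) i \sqrt{6} - \frac{1}{18}\right)^{2} = \left(\frac{6 i \sqrt{6}}{29} - \frac{1}{18}\right)^{2} = \left(- \frac{1}{18} + \frac{6 i \sqrt{6}}{29}\right)^{2}$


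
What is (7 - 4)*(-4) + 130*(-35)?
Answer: -4562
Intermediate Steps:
(7 - 4)*(-4) + 130*(-35) = 3*(-4) - 4550 = -12 - 4550 = -4562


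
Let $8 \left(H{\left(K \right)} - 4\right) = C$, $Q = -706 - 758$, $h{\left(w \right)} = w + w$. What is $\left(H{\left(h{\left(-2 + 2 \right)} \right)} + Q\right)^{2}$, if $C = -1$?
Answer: $\frac{136445761}{64} \approx 2.132 \cdot 10^{6}$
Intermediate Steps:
$h{\left(w \right)} = 2 w$
$Q = -1464$ ($Q = -706 - 758 = -1464$)
$H{\left(K \right)} = \frac{31}{8}$ ($H{\left(K \right)} = 4 + \frac{1}{8} \left(-1\right) = 4 - \frac{1}{8} = \frac{31}{8}$)
$\left(H{\left(h{\left(-2 + 2 \right)} \right)} + Q\right)^{2} = \left(\frac{31}{8} - 1464\right)^{2} = \left(- \frac{11681}{8}\right)^{2} = \frac{136445761}{64}$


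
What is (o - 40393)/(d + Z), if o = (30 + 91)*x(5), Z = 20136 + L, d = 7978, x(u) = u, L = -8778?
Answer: -9947/4834 ≈ -2.0577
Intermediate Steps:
Z = 11358 (Z = 20136 - 8778 = 11358)
o = 605 (o = (30 + 91)*5 = 121*5 = 605)
(o - 40393)/(d + Z) = (605 - 40393)/(7978 + 11358) = -39788/19336 = -39788*1/19336 = -9947/4834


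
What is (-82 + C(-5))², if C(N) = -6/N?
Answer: 163216/25 ≈ 6528.6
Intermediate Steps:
(-82 + C(-5))² = (-82 - 6/(-5))² = (-82 - 6*(-⅕))² = (-82 + 6/5)² = (-404/5)² = 163216/25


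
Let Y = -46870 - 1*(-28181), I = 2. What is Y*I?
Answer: -37378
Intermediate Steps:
Y = -18689 (Y = -46870 + 28181 = -18689)
Y*I = -18689*2 = -37378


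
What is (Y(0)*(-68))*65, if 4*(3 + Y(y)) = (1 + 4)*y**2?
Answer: 13260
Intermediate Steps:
Y(y) = -3 + 5*y**2/4 (Y(y) = -3 + ((1 + 4)*y**2)/4 = -3 + (5*y**2)/4 = -3 + 5*y**2/4)
(Y(0)*(-68))*65 = ((-3 + (5/4)*0**2)*(-68))*65 = ((-3 + (5/4)*0)*(-68))*65 = ((-3 + 0)*(-68))*65 = -3*(-68)*65 = 204*65 = 13260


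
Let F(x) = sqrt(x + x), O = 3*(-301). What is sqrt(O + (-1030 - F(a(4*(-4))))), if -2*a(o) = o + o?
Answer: sqrt(-1933 - 4*sqrt(2)) ≈ 44.03*I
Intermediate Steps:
a(o) = -o (a(o) = -(o + o)/2 = -o)
O = -903
F(x) = sqrt(2)*sqrt(x) (F(x) = sqrt(2*x) = sqrt(2)*sqrt(x))
sqrt(O + (-1030 - F(a(4*(-4))))) = sqrt(-903 + (-1030 - sqrt(2)*sqrt(-4*(-4)))) = sqrt(-903 + (-1030 - sqrt(2)*sqrt(-1*(-16)))) = sqrt(-903 + (-1030 - sqrt(2)*sqrt(16))) = sqrt(-903 + (-1030 - sqrt(2)*4)) = sqrt(-903 + (-1030 - 4*sqrt(2))) = sqrt(-1933 - 4*sqrt(2))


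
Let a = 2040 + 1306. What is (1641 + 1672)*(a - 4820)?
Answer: -4883362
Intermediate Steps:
a = 3346
(1641 + 1672)*(a - 4820) = (1641 + 1672)*(3346 - 4820) = 3313*(-1474) = -4883362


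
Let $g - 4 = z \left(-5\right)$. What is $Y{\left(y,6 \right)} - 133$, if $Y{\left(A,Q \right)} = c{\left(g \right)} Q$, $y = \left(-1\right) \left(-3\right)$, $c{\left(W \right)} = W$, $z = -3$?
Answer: $-19$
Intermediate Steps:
$g = 19$ ($g = 4 - -15 = 4 + 15 = 19$)
$y = 3$
$Y{\left(A,Q \right)} = 19 Q$
$Y{\left(y,6 \right)} - 133 = 19 \cdot 6 - 133 = 114 - 133 = -19$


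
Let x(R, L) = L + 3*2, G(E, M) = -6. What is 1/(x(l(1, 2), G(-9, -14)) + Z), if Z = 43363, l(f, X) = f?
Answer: 1/43363 ≈ 2.3061e-5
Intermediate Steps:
x(R, L) = 6 + L (x(R, L) = L + 6 = 6 + L)
1/(x(l(1, 2), G(-9, -14)) + Z) = 1/((6 - 6) + 43363) = 1/(0 + 43363) = 1/43363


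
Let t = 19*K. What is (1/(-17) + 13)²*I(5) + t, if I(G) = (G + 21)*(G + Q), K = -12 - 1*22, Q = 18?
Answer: 28756506/289 ≈ 99504.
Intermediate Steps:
K = -34 (K = -12 - 22 = -34)
I(G) = (18 + G)*(21 + G) (I(G) = (G + 21)*(G + 18) = (21 + G)*(18 + G) = (18 + G)*(21 + G))
t = -646 (t = 19*(-34) = -646)
(1/(-17) + 13)²*I(5) + t = (1/(-17) + 13)²*(378 + 5² + 39*5) - 646 = (-1/17 + 13)²*(378 + 25 + 195) - 646 = (220/17)²*598 - 646 = (48400/289)*598 - 646 = 28943200/289 - 646 = 28756506/289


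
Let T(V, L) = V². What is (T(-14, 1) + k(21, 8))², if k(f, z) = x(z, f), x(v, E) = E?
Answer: 47089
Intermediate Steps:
k(f, z) = f
(T(-14, 1) + k(21, 8))² = ((-14)² + 21)² = (196 + 21)² = 217² = 47089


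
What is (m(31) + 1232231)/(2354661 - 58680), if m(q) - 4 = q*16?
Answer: 1232731/2295981 ≈ 0.53691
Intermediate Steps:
m(q) = 4 + 16*q (m(q) = 4 + q*16 = 4 + 16*q)
(m(31) + 1232231)/(2354661 - 58680) = ((4 + 16*31) + 1232231)/(2354661 - 58680) = ((4 + 496) + 1232231)/2295981 = (500 + 1232231)*(1/2295981) = 1232731*(1/2295981) = 1232731/2295981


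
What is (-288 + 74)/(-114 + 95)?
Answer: 214/19 ≈ 11.263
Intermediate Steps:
(-288 + 74)/(-114 + 95) = -214/(-19) = -214*(-1/19) = 214/19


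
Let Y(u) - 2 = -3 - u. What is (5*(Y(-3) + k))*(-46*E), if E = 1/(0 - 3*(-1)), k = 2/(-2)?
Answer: -230/3 ≈ -76.667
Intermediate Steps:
k = -1 (k = 2*(-½) = -1)
Y(u) = -1 - u (Y(u) = 2 + (-3 - u) = -1 - u)
E = ⅓ (E = 1/(0 + 3) = 1/3 = ⅓ ≈ 0.33333)
(5*(Y(-3) + k))*(-46*E) = (5*((-1 - 1*(-3)) - 1))*(-46*⅓) = (5*((-1 + 3) - 1))*(-46/3) = (5*(2 - 1))*(-46/3) = (5*1)*(-46/3) = 5*(-46/3) = -230/3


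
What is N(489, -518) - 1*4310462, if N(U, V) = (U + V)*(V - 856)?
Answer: -4270616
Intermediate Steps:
N(U, V) = (-856 + V)*(U + V) (N(U, V) = (U + V)*(-856 + V) = (-856 + V)*(U + V))
N(489, -518) - 1*4310462 = ((-518)² - 856*489 - 856*(-518) + 489*(-518)) - 1*4310462 = (268324 - 418584 + 443408 - 253302) - 4310462 = 39846 - 4310462 = -4270616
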